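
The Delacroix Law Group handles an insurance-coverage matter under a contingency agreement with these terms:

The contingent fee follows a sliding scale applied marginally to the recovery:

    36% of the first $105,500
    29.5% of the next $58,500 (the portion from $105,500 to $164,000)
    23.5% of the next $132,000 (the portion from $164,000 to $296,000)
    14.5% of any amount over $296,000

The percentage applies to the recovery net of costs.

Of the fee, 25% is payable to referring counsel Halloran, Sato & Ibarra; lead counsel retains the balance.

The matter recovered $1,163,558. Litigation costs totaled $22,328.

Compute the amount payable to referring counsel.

Fee base (net of costs): $1,163,558 − $22,328 = $1,141,230
First $105,500 at 36% = $37,980.00
Next $58,500 at 29.5% = $17,257.50
Next $132,000 at 23.5% = $31,020.00
Remaining $845,230 at 14.5% = $122,558.35
Fee: $37,980.00 + $17,257.50 + $31,020.00 + $122,558.35 = $208,815.85
Referral share: 25% of $208,815.85 = $52,203.96; lead counsel retains $208,815.85 − $52,203.96 = $156,611.89.

$52,203.96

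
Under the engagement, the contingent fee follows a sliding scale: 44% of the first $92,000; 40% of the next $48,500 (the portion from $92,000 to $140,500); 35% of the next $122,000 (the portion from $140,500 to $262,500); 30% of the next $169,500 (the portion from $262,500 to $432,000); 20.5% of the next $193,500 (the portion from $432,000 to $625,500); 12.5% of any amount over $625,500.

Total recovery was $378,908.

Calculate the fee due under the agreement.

First $92,000 at 44% = $40,480.00
Next $48,500 at 40% = $19,400.00
Next $122,000 at 35% = $42,700.00
Remaining $116,408 at 30% = $34,922.40
Fee: $40,480.00 + $19,400.00 + $42,700.00 + $34,922.40 = $137,502.40

$137,502.40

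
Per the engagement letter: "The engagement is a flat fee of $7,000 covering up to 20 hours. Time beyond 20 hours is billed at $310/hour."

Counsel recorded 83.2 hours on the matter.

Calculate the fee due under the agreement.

$26,592.00

Flat fee: $7,000.00
Excess hours: 83.2 − 20 = 63.2
Overrun: 63.2 × $310 = $19,592.00
Total: $7,000.00 + $19,592.00 = $26,592.00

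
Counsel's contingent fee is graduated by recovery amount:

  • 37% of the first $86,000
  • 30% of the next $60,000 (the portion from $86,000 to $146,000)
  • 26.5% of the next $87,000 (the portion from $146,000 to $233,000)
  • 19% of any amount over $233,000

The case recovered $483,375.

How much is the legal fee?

$120,446.25

First $86,000 at 37% = $31,820.00
Next $60,000 at 30% = $18,000.00
Next $87,000 at 26.5% = $23,055.00
Remaining $250,375 at 19% = $47,571.25
Fee: $31,820.00 + $18,000.00 + $23,055.00 + $47,571.25 = $120,446.25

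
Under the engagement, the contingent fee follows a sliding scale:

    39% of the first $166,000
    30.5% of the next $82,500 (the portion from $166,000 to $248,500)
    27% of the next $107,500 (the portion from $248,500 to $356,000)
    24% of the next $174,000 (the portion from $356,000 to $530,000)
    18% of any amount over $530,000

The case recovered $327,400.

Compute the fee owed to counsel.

First $166,000 at 39% = $64,740.00
Next $82,500 at 30.5% = $25,162.50
Remaining $78,900 at 27% = $21,303.00
Fee: $64,740.00 + $25,162.50 + $21,303.00 = $111,205.50

$111,205.50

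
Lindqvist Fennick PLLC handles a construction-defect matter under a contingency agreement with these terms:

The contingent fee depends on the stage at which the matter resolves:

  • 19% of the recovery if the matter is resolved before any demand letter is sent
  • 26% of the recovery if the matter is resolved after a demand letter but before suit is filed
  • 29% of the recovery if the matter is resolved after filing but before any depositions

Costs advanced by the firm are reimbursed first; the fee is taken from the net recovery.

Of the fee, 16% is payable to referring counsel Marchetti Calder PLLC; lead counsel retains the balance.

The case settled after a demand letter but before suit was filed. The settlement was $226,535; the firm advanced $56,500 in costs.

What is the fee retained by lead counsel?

Fee base (net of costs): $226,535 − $56,500 = $170,035
The matter settled after a demand letter but before suit was filed, so the 26% rate applies.
$170,035 × 26% = $44,209.10
Referral share: 16% of $44,209.10 = $7,073.46; lead counsel retains $44,209.10 − $7,073.46 = $37,135.64.

$37,135.64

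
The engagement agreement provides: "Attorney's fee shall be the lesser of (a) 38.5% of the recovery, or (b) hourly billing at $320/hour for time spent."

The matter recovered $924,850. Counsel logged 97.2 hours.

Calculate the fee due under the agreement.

(a) 38.5% of $924,850 = $356,067.25
(b) 97.2 × $320 = $31,104.00
The lesser is (b): $31,104.00.

$31,104.00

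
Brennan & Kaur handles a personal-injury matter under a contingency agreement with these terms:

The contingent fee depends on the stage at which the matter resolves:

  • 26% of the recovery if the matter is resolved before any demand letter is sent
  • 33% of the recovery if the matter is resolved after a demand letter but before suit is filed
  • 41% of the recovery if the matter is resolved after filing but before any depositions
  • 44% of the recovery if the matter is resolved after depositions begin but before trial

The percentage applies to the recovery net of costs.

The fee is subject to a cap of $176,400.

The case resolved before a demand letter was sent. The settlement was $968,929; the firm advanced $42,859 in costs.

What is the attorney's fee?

$176,400.00

Fee base (net of costs): $968,929 − $42,859 = $926,070
The matter resolved before a demand letter was sent, so the 26% rate applies.
$926,070 × 26% = $240,778.20
$240,778.20 exceeds the $176,400 cap, so the fee is capped at $176,400.00.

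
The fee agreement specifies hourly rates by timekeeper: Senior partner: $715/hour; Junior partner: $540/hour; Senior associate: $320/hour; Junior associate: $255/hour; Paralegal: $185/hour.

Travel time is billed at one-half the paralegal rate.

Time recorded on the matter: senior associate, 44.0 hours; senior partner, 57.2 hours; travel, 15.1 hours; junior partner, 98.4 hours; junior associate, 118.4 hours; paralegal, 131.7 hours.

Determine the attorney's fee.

Senior partner: 57.2 × $715 = $40,898.00
Junior partner: 98.4 × $540 = $53,136.00
Senior associate: 44.0 × $320 = $14,080.00
Junior associate: 118.4 × $255 = $30,192.00
Paralegal: 131.7 × $185 = $24,364.50
Subtotal: $40,898.00 + $53,136.00 + $14,080.00 + $30,192.00 + $24,364.50 = $162,670.50
Travel: 15.1 × ($185 ÷ 2) = 15.1 × $92.50 = $1,396.75
Total: $162,670.50 + $1,396.75 = $164,067.25

$164,067.25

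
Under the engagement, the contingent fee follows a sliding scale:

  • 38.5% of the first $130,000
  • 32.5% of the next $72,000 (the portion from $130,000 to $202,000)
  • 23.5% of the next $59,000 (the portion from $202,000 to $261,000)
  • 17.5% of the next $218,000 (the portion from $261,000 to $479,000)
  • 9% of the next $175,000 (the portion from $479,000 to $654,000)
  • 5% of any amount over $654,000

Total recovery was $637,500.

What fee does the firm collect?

First $130,000 at 38.5% = $50,050.00
Next $72,000 at 32.5% = $23,400.00
Next $59,000 at 23.5% = $13,865.00
Next $218,000 at 17.5% = $38,150.00
Remaining $158,500 at 9% = $14,265.00
Fee: $50,050.00 + $23,400.00 + $13,865.00 + $38,150.00 + $14,265.00 = $139,730.00

$139,730.00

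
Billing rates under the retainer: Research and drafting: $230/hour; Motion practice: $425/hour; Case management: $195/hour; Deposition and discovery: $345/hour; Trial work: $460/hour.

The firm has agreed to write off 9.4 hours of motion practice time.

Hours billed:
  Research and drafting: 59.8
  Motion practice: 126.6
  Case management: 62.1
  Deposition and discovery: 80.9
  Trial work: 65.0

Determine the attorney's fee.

Research and drafting: 59.8 × $230 = $13,754.00
Motion practice: 126.6 × $425 = $53,805.00
Case management: 62.1 × $195 = $12,109.50
Deposition and discovery: 80.9 × $345 = $27,910.50
Trial work: 65.0 × $460 = $29,900.00
Subtotal: $137,479.00
Write-off: 9.4 × $425 = $3,995.00
Total: $137,479.00 − $3,995.00 = $133,484.00

$133,484.00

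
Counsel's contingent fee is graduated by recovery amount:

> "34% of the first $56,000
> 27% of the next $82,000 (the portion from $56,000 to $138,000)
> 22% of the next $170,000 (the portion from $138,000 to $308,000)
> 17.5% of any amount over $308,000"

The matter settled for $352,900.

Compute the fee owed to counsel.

First $56,000 at 34% = $19,040.00
Next $82,000 at 27% = $22,140.00
Next $170,000 at 22% = $37,400.00
Remaining $44,900 at 17.5% = $7,857.50
Fee: $19,040.00 + $22,140.00 + $37,400.00 + $7,857.50 = $86,437.50

$86,437.50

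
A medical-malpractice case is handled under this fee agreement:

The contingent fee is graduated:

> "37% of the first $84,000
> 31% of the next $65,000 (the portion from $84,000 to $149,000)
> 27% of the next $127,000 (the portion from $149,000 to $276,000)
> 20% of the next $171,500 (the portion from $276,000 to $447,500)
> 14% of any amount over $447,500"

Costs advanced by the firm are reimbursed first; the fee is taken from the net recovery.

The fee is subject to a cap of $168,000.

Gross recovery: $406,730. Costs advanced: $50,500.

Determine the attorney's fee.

$101,566.00

Fee base (net of costs): $406,730 − $50,500 = $356,230
First $84,000 at 37% = $31,080.00
Next $65,000 at 31% = $20,150.00
Next $127,000 at 27% = $34,290.00
Remaining $80,230 at 20% = $16,046.00
Fee: $31,080.00 + $20,150.00 + $34,290.00 + $16,046.00 = $101,566.00
$101,566.00 is under the $168,000 cap.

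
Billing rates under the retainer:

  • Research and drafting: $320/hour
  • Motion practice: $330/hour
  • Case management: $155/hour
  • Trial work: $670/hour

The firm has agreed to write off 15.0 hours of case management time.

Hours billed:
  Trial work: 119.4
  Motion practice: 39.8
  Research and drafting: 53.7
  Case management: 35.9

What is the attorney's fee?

Research and drafting: 53.7 × $320 = $17,184.00
Motion practice: 39.8 × $330 = $13,134.00
Case management: 35.9 × $155 = $5,564.50
Trial work: 119.4 × $670 = $79,998.00
Subtotal: $115,880.50
Write-off: 15.0 × $155 = $2,325.00
Total: $115,880.50 − $2,325.00 = $113,555.50

$113,555.50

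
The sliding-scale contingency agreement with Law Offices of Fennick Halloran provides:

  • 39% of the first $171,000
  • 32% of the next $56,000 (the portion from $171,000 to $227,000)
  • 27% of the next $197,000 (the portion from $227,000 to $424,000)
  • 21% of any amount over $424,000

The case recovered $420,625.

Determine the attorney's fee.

$136,888.75

First $171,000 at 39% = $66,690.00
Next $56,000 at 32% = $17,920.00
Remaining $193,625 at 27% = $52,278.75
Fee: $66,690.00 + $17,920.00 + $52,278.75 = $136,888.75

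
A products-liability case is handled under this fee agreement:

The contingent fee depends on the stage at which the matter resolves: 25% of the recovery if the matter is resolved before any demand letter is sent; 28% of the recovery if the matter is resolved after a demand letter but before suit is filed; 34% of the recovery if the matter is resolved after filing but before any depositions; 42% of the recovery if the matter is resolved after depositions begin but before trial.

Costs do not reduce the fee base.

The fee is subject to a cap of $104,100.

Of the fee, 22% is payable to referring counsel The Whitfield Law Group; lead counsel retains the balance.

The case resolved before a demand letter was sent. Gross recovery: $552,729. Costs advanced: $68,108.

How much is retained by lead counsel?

Fee base is the gross recovery, $552,729; costs are reimbursed separately.
The matter resolved before a demand letter was sent, so the 25% rate applies.
$552,729 × 25% = $138,182.25
$138,182.25 exceeds the $104,100 cap, so the fee is capped at $104,100.00.
Referral share: 22% of $104,100.00 = $22,902.00; lead counsel retains $104,100.00 − $22,902.00 = $81,198.00.

$81,198.00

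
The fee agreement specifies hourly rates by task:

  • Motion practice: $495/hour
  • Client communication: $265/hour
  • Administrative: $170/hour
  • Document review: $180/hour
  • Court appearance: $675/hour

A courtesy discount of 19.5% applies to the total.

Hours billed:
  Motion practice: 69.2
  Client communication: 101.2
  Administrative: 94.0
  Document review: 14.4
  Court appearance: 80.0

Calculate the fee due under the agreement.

$107,583.42

Motion practice: 69.2 × $495 = $34,254.00
Client communication: 101.2 × $265 = $26,818.00
Administrative: 94.0 × $170 = $15,980.00
Document review: 14.4 × $180 = $2,592.00
Court appearance: 80.0 × $675 = $54,000.00
Subtotal: $133,644.00
Less 19.5% discount: −$26,060.58
Total: $133,644.00 − $26,060.58 = $107,583.42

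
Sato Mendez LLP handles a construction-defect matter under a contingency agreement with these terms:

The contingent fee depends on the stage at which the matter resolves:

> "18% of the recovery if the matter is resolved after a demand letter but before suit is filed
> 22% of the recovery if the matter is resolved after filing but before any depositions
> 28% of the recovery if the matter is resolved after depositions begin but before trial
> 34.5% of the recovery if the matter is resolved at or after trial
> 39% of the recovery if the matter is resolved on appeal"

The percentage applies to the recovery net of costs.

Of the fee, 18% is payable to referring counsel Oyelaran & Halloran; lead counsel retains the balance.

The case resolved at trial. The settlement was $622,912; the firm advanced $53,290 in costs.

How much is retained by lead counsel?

Fee base (net of costs): $622,912 − $53,290 = $569,622
The matter resolved at trial, so the 34.5% rate applies.
$569,622 × 34.5% = $196,519.59
Referral share: 18% of $196,519.59 = $35,373.53; lead counsel retains $196,519.59 − $35,373.53 = $161,146.06.

$161,146.06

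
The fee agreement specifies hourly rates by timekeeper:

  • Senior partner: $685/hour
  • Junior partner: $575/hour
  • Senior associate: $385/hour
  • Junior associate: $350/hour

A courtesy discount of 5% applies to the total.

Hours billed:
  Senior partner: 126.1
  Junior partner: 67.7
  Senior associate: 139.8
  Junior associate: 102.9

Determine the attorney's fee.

$204,386.80

Senior partner: 126.1 × $685 = $86,378.50
Junior partner: 67.7 × $575 = $38,927.50
Senior associate: 139.8 × $385 = $53,823.00
Junior associate: 102.9 × $350 = $36,015.00
Subtotal: $215,144.00
Less 5% discount: −$10,757.20
Total: $215,144.00 − $10,757.20 = $204,386.80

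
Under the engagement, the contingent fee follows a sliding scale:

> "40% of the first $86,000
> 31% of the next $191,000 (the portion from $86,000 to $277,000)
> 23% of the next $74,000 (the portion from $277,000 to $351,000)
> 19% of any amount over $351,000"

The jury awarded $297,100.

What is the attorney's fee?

First $86,000 at 40% = $34,400.00
Next $191,000 at 31% = $59,210.00
Remaining $20,100 at 23% = $4,623.00
Fee: $34,400.00 + $59,210.00 + $4,623.00 = $98,233.00

$98,233.00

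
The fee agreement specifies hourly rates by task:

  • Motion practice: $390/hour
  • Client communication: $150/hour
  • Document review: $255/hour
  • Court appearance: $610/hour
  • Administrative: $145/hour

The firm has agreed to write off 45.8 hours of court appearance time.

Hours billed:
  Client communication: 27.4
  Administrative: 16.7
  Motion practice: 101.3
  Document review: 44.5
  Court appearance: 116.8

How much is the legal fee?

$100,696.00

Motion practice: 101.3 × $390 = $39,507.00
Client communication: 27.4 × $150 = $4,110.00
Document review: 44.5 × $255 = $11,347.50
Court appearance: 116.8 × $610 = $71,248.00
Administrative: 16.7 × $145 = $2,421.50
Subtotal: $128,634.00
Write-off: 45.8 × $610 = $27,938.00
Total: $128,634.00 − $27,938.00 = $100,696.00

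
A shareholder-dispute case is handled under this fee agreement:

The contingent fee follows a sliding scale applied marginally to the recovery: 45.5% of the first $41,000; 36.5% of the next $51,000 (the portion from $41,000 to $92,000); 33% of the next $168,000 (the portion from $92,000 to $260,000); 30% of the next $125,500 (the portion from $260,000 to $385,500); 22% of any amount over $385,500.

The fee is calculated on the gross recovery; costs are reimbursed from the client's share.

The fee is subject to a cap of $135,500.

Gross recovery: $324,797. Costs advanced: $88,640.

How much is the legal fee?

$112,149.10

Fee base is the gross recovery, $324,797; costs are reimbursed separately.
First $41,000 at 45.5% = $18,655.00
Next $51,000 at 36.5% = $18,615.00
Next $168,000 at 33% = $55,440.00
Remaining $64,797 at 30% = $19,439.10
Fee: $18,655.00 + $18,615.00 + $55,440.00 + $19,439.10 = $112,149.10
$112,149.10 is under the $135,500 cap.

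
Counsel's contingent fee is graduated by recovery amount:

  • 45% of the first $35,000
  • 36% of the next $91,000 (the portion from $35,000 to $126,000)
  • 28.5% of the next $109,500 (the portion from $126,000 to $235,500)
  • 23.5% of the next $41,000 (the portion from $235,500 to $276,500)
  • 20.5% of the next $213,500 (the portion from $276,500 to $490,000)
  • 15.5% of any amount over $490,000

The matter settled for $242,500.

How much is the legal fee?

$81,362.50

First $35,000 at 45% = $15,750.00
Next $91,000 at 36% = $32,760.00
Next $109,500 at 28.5% = $31,207.50
Remaining $7,000 at 23.5% = $1,645.00
Fee: $15,750.00 + $32,760.00 + $31,207.50 + $1,645.00 = $81,362.50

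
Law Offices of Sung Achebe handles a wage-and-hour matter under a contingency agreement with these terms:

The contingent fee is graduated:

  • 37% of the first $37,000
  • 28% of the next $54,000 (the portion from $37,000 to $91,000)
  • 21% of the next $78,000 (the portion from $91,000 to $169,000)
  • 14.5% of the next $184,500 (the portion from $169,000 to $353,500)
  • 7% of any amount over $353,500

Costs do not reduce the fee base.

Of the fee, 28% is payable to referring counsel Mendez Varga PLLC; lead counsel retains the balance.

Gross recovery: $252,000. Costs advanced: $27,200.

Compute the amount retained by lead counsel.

$41,202.00

Fee base is the gross recovery, $252,000; costs are reimbursed separately.
First $37,000 at 37% = $13,690.00
Next $54,000 at 28% = $15,120.00
Next $78,000 at 21% = $16,380.00
Remaining $83,000 at 14.5% = $12,035.00
Fee: $13,690.00 + $15,120.00 + $16,380.00 + $12,035.00 = $57,225.00
Referral share: 28% of $57,225.00 = $16,023.00; lead counsel retains $57,225.00 − $16,023.00 = $41,202.00.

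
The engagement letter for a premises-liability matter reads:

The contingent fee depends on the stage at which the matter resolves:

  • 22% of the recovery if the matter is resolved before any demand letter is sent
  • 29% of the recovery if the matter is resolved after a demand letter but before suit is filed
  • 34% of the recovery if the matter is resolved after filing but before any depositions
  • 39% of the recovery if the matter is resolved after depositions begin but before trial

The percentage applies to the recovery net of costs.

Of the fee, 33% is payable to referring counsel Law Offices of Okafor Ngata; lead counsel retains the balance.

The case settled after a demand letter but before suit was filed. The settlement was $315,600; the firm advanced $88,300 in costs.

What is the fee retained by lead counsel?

Fee base (net of costs): $315,600 − $88,300 = $227,300
The matter settled after a demand letter but before suit was filed, so the 29% rate applies.
$227,300 × 29% = $65,917.00
Referral share: 33% of $65,917.00 = $21,752.61; lead counsel retains $65,917.00 − $21,752.61 = $44,164.39.

$44,164.39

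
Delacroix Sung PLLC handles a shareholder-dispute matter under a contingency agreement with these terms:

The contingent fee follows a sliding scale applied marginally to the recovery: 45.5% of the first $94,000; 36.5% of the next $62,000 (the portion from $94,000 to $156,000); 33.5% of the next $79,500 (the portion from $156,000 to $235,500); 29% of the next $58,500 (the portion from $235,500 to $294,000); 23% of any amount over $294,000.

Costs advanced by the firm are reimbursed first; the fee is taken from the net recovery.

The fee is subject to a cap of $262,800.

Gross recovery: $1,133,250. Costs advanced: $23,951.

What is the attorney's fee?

$262,800.00

Fee base (net of costs): $1,133,250 − $23,951 = $1,109,299
First $94,000 at 45.5% = $42,770.00
Next $62,000 at 36.5% = $22,630.00
Next $79,500 at 33.5% = $26,632.50
Next $58,500 at 29% = $16,965.00
Remaining $815,299 at 23% = $187,518.77
Fee: $42,770.00 + $22,630.00 + $26,632.50 + $16,965.00 + $187,518.77 = $296,516.27
$296,516.27 exceeds the $262,800 cap, so the fee is capped at $262,800.00.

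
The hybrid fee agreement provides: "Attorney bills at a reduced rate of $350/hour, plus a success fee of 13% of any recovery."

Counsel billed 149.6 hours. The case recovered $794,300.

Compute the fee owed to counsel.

$155,619.00

Hourly: 149.6 × $350 = $52,360.00
Success fee: 13% of $794,300 = $103,259.00
Total: $52,360.00 + $103,259.00 = $155,619.00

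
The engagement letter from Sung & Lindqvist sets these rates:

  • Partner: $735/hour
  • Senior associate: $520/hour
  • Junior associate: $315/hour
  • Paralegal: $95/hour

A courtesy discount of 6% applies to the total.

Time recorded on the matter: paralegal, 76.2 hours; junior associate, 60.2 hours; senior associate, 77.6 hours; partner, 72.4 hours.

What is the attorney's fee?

$112,581.92

Partner: 72.4 × $735 = $53,214.00
Senior associate: 77.6 × $520 = $40,352.00
Junior associate: 60.2 × $315 = $18,963.00
Paralegal: 76.2 × $95 = $7,239.00
Subtotal: $119,768.00
Less 6% discount: −$7,186.08
Total: $119,768.00 − $7,186.08 = $112,581.92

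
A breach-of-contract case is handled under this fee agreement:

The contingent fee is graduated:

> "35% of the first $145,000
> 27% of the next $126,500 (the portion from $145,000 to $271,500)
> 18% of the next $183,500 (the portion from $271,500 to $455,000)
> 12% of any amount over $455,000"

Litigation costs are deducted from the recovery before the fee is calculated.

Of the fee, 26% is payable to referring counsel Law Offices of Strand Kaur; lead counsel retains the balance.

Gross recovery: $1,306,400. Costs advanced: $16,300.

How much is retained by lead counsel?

Fee base (net of costs): $1,306,400 − $16,300 = $1,290,100
First $145,000 at 35% = $50,750.00
Next $126,500 at 27% = $34,155.00
Next $183,500 at 18% = $33,030.00
Remaining $835,100 at 12% = $100,212.00
Fee: $50,750.00 + $34,155.00 + $33,030.00 + $100,212.00 = $218,147.00
Referral share: 26% of $218,147.00 = $56,718.22; lead counsel retains $218,147.00 − $56,718.22 = $161,428.78.

$161,428.78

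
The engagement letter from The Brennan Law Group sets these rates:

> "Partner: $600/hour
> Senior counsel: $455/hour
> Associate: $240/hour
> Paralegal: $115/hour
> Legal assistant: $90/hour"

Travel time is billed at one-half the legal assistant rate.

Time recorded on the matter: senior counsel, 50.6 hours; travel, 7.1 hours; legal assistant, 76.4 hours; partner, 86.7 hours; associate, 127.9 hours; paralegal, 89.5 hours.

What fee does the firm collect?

Partner: 86.7 × $600 = $52,020.00
Senior counsel: 50.6 × $455 = $23,023.00
Associate: 127.9 × $240 = $30,696.00
Paralegal: 89.5 × $115 = $10,292.50
Legal assistant: 76.4 × $90 = $6,876.00
Subtotal: $52,020.00 + $23,023.00 + $30,696.00 + $10,292.50 + $6,876.00 = $122,907.50
Travel: 7.1 × ($90 ÷ 2) = 7.1 × $45.00 = $319.50
Total: $122,907.50 + $319.50 = $123,227.00

$123,227.00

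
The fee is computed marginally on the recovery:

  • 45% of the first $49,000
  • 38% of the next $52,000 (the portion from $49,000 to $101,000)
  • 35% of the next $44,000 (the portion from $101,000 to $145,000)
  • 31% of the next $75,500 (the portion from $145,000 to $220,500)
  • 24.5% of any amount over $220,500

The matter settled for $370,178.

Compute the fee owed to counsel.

$117,286.11

First $49,000 at 45% = $22,050.00
Next $52,000 at 38% = $19,760.00
Next $44,000 at 35% = $15,400.00
Next $75,500 at 31% = $23,405.00
Remaining $149,678 at 24.5% = $36,671.11
Fee: $22,050.00 + $19,760.00 + $15,400.00 + $23,405.00 + $36,671.11 = $117,286.11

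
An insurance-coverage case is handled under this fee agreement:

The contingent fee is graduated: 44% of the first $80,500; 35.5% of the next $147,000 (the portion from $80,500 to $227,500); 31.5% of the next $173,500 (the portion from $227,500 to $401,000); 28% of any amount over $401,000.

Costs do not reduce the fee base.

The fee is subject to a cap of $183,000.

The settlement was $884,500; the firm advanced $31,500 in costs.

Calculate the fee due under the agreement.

Fee base is the gross recovery, $884,500; costs are reimbursed separately.
First $80,500 at 44% = $35,420.00
Next $147,000 at 35.5% = $52,185.00
Next $173,500 at 31.5% = $54,652.50
Remaining $483,500 at 28% = $135,380.00
Fee: $35,420.00 + $52,185.00 + $54,652.50 + $135,380.00 = $277,637.50
$277,637.50 exceeds the $183,000 cap, so the fee is capped at $183,000.00.

$183,000.00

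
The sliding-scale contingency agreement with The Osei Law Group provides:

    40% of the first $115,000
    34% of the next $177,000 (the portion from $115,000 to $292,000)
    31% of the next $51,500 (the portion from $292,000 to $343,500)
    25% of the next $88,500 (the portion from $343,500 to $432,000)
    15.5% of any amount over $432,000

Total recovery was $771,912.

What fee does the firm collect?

$196,956.36

First $115,000 at 40% = $46,000.00
Next $177,000 at 34% = $60,180.00
Next $51,500 at 31% = $15,965.00
Next $88,500 at 25% = $22,125.00
Remaining $339,912 at 15.5% = $52,686.36
Fee: $46,000.00 + $60,180.00 + $15,965.00 + $22,125.00 + $52,686.36 = $196,956.36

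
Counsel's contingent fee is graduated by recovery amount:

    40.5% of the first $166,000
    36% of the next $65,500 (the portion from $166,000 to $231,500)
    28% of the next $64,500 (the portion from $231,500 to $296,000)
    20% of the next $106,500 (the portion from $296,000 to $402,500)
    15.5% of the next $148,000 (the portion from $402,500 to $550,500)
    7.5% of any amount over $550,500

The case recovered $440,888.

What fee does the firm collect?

First $166,000 at 40.5% = $67,230.00
Next $65,500 at 36% = $23,580.00
Next $64,500 at 28% = $18,060.00
Next $106,500 at 20% = $21,300.00
Remaining $38,388 at 15.5% = $5,950.14
Fee: $67,230.00 + $23,580.00 + $18,060.00 + $21,300.00 + $5,950.14 = $136,120.14

$136,120.14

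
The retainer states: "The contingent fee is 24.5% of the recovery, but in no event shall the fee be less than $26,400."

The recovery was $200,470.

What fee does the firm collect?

$49,115.15

24.5% of $200,470 = $49,115.15
That exceeds the $26,400 minimum.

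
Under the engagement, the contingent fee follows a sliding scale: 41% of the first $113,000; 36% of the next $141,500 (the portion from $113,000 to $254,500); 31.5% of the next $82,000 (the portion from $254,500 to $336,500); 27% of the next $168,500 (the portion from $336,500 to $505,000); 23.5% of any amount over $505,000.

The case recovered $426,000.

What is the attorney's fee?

First $113,000 at 41% = $46,330.00
Next $141,500 at 36% = $50,940.00
Next $82,000 at 31.5% = $25,830.00
Remaining $89,500 at 27% = $24,165.00
Fee: $46,330.00 + $50,940.00 + $25,830.00 + $24,165.00 = $147,265.00

$147,265.00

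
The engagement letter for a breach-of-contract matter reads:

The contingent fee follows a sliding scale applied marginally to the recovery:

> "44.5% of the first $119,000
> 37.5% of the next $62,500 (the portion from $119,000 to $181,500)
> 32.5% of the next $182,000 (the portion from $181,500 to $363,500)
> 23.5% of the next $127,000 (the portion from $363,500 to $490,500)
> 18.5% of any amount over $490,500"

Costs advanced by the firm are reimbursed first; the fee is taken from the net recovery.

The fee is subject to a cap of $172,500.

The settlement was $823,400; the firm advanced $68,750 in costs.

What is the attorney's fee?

Fee base (net of costs): $823,400 − $68,750 = $754,650
First $119,000 at 44.5% = $52,955.00
Next $62,500 at 37.5% = $23,437.50
Next $182,000 at 32.5% = $59,150.00
Next $127,000 at 23.5% = $29,845.00
Remaining $264,150 at 18.5% = $48,867.75
Fee: $52,955.00 + $23,437.50 + $59,150.00 + $29,845.00 + $48,867.75 = $214,255.25
$214,255.25 exceeds the $172,500 cap, so the fee is capped at $172,500.00.

$172,500.00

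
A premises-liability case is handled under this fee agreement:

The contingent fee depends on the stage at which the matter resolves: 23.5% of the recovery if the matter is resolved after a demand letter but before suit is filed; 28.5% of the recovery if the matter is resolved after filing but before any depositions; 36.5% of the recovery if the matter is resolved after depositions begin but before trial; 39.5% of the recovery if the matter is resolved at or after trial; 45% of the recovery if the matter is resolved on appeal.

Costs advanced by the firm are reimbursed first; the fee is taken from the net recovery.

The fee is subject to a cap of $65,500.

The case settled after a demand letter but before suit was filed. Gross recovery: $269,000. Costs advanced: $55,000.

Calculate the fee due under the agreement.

Fee base (net of costs): $269,000 − $55,000 = $214,000
The matter settled after a demand letter but before suit was filed, so the 23.5% rate applies.
$214,000 × 23.5% = $50,290.00
$50,290.00 is under the $65,500 cap.

$50,290.00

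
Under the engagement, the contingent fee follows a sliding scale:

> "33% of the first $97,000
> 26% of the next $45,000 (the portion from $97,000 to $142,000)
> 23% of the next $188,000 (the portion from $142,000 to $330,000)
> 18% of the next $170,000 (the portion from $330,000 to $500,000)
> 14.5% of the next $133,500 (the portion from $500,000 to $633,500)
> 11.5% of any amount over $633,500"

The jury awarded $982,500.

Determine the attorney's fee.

$177,042.50

First $97,000 at 33% = $32,010.00
Next $45,000 at 26% = $11,700.00
Next $188,000 at 23% = $43,240.00
Next $170,000 at 18% = $30,600.00
Next $133,500 at 14.5% = $19,357.50
Remaining $349,000 at 11.5% = $40,135.00
Fee: $32,010.00 + $11,700.00 + $43,240.00 + $30,600.00 + $19,357.50 + $40,135.00 = $177,042.50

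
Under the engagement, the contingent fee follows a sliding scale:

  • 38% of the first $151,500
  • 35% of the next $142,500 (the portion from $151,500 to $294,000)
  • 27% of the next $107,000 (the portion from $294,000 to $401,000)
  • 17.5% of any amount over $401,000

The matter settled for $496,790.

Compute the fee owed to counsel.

First $151,500 at 38% = $57,570.00
Next $142,500 at 35% = $49,875.00
Next $107,000 at 27% = $28,890.00
Remaining $95,790 at 17.5% = $16,763.25
Fee: $57,570.00 + $49,875.00 + $28,890.00 + $16,763.25 = $153,098.25

$153,098.25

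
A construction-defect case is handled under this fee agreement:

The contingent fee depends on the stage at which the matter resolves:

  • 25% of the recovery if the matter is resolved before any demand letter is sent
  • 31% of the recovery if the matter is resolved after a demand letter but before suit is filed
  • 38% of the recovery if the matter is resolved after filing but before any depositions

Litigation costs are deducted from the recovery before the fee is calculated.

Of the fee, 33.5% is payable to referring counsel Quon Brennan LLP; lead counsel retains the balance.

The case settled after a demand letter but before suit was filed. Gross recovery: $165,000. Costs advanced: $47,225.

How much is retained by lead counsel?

$24,279.32

Fee base (net of costs): $165,000 − $47,225 = $117,775
The matter settled after a demand letter but before suit was filed, so the 31% rate applies.
$117,775 × 31% = $36,510.25
Referral share: 33.5% of $36,510.25 = $12,230.93; lead counsel retains $36,510.25 − $12,230.93 = $24,279.32.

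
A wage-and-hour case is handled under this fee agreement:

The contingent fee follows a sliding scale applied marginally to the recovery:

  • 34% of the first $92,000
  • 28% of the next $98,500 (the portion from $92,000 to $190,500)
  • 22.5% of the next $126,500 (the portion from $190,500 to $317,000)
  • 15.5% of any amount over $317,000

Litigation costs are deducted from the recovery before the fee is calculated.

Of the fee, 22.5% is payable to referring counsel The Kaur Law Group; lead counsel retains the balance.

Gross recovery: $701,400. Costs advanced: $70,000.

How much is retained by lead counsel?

Fee base (net of costs): $701,400 − $70,000 = $631,400
First $92,000 at 34% = $31,280.00
Next $98,500 at 28% = $27,580.00
Next $126,500 at 22.5% = $28,462.50
Remaining $314,400 at 15.5% = $48,732.00
Fee: $31,280.00 + $27,580.00 + $28,462.50 + $48,732.00 = $136,054.50
Referral share: 22.5% of $136,054.50 = $30,612.26; lead counsel retains $136,054.50 − $30,612.26 = $105,442.24.

$105,442.24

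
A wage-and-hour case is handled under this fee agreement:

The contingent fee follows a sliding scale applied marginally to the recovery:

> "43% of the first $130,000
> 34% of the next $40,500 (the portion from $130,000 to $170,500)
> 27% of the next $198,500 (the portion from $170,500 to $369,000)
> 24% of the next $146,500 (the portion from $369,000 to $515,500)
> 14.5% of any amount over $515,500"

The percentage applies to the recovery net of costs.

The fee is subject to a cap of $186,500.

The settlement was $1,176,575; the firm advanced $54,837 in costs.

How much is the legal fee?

Fee base (net of costs): $1,176,575 − $54,837 = $1,121,738
First $130,000 at 43% = $55,900.00
Next $40,500 at 34% = $13,770.00
Next $198,500 at 27% = $53,595.00
Next $146,500 at 24% = $35,160.00
Remaining $606,238 at 14.5% = $87,904.51
Fee: $55,900.00 + $13,770.00 + $53,595.00 + $35,160.00 + $87,904.51 = $246,329.51
$246,329.51 exceeds the $186,500 cap, so the fee is capped at $186,500.00.

$186,500.00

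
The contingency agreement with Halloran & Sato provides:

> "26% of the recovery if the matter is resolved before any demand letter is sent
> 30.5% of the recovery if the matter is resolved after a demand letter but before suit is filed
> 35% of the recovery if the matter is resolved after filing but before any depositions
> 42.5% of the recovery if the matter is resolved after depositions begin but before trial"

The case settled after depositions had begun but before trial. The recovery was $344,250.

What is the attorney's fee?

The matter settled after depositions had begun but before trial, so the 42.5% rate applies.
$344,250 × 42.5% = $146,306.25

$146,306.25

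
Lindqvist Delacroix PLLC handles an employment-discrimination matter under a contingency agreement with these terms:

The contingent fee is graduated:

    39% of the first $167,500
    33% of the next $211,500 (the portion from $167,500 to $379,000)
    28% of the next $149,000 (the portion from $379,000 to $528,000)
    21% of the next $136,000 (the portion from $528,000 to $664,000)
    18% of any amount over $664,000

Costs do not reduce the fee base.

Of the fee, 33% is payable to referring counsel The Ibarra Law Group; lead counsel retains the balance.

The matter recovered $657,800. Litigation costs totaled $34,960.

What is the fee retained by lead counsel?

$136,745.66

Fee base is the gross recovery, $657,800; costs are reimbursed separately.
First $167,500 at 39% = $65,325.00
Next $211,500 at 33% = $69,795.00
Next $149,000 at 28% = $41,720.00
Remaining $129,800 at 21% = $27,258.00
Fee: $65,325.00 + $69,795.00 + $41,720.00 + $27,258.00 = $204,098.00
Referral share: 33% of $204,098.00 = $67,352.34; lead counsel retains $204,098.00 − $67,352.34 = $136,745.66.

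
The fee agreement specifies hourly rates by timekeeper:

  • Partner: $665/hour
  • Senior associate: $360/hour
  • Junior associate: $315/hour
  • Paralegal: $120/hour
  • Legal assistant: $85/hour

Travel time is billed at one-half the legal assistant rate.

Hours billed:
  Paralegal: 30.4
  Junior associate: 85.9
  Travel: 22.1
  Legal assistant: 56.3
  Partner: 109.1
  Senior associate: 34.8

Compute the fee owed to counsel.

Partner: 109.1 × $665 = $72,551.50
Senior associate: 34.8 × $360 = $12,528.00
Junior associate: 85.9 × $315 = $27,058.50
Paralegal: 30.4 × $120 = $3,648.00
Legal assistant: 56.3 × $85 = $4,785.50
Subtotal: $72,551.50 + $12,528.00 + $27,058.50 + $3,648.00 + $4,785.50 = $120,571.50
Travel: 22.1 × ($85 ÷ 2) = 22.1 × $42.50 = $939.25
Total: $120,571.50 + $939.25 = $121,510.75

$121,510.75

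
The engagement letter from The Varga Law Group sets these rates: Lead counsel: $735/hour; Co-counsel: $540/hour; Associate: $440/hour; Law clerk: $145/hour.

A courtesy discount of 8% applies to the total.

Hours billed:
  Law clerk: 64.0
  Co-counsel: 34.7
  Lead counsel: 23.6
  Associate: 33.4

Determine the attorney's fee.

Lead counsel: 23.6 × $735 = $17,346.00
Co-counsel: 34.7 × $540 = $18,738.00
Associate: 33.4 × $440 = $14,696.00
Law clerk: 64.0 × $145 = $9,280.00
Subtotal: $60,060.00
Less 8% discount: −$4,804.80
Total: $60,060.00 − $4,804.80 = $55,255.20

$55,255.20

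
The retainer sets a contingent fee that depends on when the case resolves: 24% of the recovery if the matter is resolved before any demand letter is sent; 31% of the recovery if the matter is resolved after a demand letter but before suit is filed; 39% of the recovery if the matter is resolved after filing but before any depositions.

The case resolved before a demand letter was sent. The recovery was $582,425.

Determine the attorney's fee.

The matter resolved before a demand letter was sent, so the 24% rate applies.
$582,425 × 24% = $139,782.00

$139,782.00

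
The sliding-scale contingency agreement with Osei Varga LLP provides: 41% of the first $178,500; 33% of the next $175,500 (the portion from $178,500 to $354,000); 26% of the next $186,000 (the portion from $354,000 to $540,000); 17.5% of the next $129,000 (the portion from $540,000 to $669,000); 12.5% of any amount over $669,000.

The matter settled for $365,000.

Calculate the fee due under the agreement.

$133,960.00

First $178,500 at 41% = $73,185.00
Next $175,500 at 33% = $57,915.00
Remaining $11,000 at 26% = $2,860.00
Fee: $73,185.00 + $57,915.00 + $2,860.00 = $133,960.00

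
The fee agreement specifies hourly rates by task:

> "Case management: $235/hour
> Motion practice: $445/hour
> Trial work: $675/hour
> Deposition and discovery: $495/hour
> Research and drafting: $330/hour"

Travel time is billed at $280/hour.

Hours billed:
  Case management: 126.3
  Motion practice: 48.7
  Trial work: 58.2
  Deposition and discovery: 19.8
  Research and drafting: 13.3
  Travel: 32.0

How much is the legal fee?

$113,787.00

Case management: 126.3 × $235 = $29,680.50
Motion practice: 48.7 × $445 = $21,671.50
Trial work: 58.2 × $675 = $39,285.00
Deposition and discovery: 19.8 × $495 = $9,801.00
Research and drafting: 13.3 × $330 = $4,389.00
Subtotal: $29,680.50 + $21,671.50 + $39,285.00 + $9,801.00 + $4,389.00 = $104,827.00
Travel: 32.0 × $280 = $8,960.00
Total: $104,827.00 + $8,960.00 = $113,787.00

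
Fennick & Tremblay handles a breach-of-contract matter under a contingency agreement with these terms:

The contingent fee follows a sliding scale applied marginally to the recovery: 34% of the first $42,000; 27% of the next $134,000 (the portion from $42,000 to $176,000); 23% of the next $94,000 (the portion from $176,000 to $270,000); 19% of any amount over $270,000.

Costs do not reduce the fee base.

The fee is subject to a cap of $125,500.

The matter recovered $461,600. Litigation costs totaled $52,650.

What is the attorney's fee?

$108,484.00

Fee base is the gross recovery, $461,600; costs are reimbursed separately.
First $42,000 at 34% = $14,280.00
Next $134,000 at 27% = $36,180.00
Next $94,000 at 23% = $21,620.00
Remaining $191,600 at 19% = $36,404.00
Fee: $14,280.00 + $36,180.00 + $21,620.00 + $36,404.00 = $108,484.00
$108,484.00 is under the $125,500 cap.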